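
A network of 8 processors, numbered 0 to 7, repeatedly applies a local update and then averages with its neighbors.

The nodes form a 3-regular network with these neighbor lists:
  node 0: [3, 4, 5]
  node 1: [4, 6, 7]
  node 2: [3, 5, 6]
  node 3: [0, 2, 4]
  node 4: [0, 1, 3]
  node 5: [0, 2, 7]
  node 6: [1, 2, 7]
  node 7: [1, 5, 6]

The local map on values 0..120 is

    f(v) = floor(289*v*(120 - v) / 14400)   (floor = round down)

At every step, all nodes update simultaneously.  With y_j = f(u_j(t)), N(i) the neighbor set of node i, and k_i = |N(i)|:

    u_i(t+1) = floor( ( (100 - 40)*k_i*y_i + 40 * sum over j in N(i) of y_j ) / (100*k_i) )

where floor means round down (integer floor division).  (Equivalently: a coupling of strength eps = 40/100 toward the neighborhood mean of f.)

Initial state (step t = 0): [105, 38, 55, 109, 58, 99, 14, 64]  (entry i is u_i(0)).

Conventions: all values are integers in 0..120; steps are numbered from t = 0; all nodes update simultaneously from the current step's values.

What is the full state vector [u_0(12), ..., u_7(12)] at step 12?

Answer: [70, 70, 70, 70, 70, 70, 70, 70]

Derivation:
t=0: [105, 38, 55, 109, 58, 99, 14, 64]
t=1: [36, 60, 55, 37, 58, 47, 44, 60]
t=2: [62, 71, 68, 63, 68, 67, 68, 70]
t=3: [71, 69, 70, 71, 70, 70, 69, 70]
t=4: [69, 70, 69, 69, 69, 69, 70, 70]
t=5: [70, 70, 70, 70, 70, 70, 70, 70]
t=6: [70, 70, 70, 70, 70, 70, 70, 70]
t=7: [70, 70, 70, 70, 70, 70, 70, 70]
t=8: [70, 70, 70, 70, 70, 70, 70, 70]
t=9: [70, 70, 70, 70, 70, 70, 70, 70]
t=10: [70, 70, 70, 70, 70, 70, 70, 70]
t=11: [70, 70, 70, 70, 70, 70, 70, 70]
t=12: [70, 70, 70, 70, 70, 70, 70, 70]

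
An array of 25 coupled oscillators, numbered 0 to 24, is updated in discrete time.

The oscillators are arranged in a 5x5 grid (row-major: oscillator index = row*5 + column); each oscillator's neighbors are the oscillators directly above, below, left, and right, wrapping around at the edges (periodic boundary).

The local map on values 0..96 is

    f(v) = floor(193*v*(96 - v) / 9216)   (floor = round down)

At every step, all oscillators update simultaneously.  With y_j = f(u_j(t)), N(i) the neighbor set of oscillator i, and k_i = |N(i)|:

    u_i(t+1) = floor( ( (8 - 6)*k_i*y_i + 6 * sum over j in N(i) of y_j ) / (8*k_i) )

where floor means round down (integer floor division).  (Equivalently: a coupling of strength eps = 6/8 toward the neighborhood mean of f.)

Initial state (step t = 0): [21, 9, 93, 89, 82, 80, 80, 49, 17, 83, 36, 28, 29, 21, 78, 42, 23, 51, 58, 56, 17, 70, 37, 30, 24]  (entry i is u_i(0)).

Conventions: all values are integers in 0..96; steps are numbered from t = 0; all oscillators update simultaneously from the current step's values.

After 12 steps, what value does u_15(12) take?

Simulating step by step:
t=0: [21, 9, 93, 89, 82, 80, 80, 49, 17, 83, 36, 28, 29, 21, 78, 42, 23, 51, 58, 56, 17, 70, 37, 30, 24]
t=1: [25, 22, 24, 21, 25, 29, 30, 30, 28, 25, 37, 37, 41, 34, 34, 40, 41, 43, 42, 41, 35, 32, 36, 36, 35]
t=2: [38, 37, 37, 37, 37, 40, 40, 40, 38, 39, 44, 45, 44, 44, 43, 45, 45, 46, 46, 45, 42, 42, 43, 42, 43]
t=3: [45, 45, 45, 45, 45, 46, 46, 46, 46, 46, 47, 47, 47, 47, 47, 47, 47, 47, 47, 47, 47, 46, 46, 46, 46]
t=4: [48, 48, 48, 48, 48, 48, 48, 48, 48, 48, 48, 48, 48, 48, 48, 48, 48, 48, 48, 48, 48, 48, 48, 48, 48]
t=5: [48, 48, 48, 48, 48, 48, 48, 48, 48, 48, 48, 48, 48, 48, 48, 48, 48, 48, 48, 48, 48, 48, 48, 48, 48]
t=6: [48, 48, 48, 48, 48, 48, 48, 48, 48, 48, 48, 48, 48, 48, 48, 48, 48, 48, 48, 48, 48, 48, 48, 48, 48]
t=7: [48, 48, 48, 48, 48, 48, 48, 48, 48, 48, 48, 48, 48, 48, 48, 48, 48, 48, 48, 48, 48, 48, 48, 48, 48]
t=8: [48, 48, 48, 48, 48, 48, 48, 48, 48, 48, 48, 48, 48, 48, 48, 48, 48, 48, 48, 48, 48, 48, 48, 48, 48]
t=9: [48, 48, 48, 48, 48, 48, 48, 48, 48, 48, 48, 48, 48, 48, 48, 48, 48, 48, 48, 48, 48, 48, 48, 48, 48]
t=10: [48, 48, 48, 48, 48, 48, 48, 48, 48, 48, 48, 48, 48, 48, 48, 48, 48, 48, 48, 48, 48, 48, 48, 48, 48]
t=11: [48, 48, 48, 48, 48, 48, 48, 48, 48, 48, 48, 48, 48, 48, 48, 48, 48, 48, 48, 48, 48, 48, 48, 48, 48]
t=12: [48, 48, 48, 48, 48, 48, 48, 48, 48, 48, 48, 48, 48, 48, 48, 48, 48, 48, 48, 48, 48, 48, 48, 48, 48]

Answer: u_15(12) = 48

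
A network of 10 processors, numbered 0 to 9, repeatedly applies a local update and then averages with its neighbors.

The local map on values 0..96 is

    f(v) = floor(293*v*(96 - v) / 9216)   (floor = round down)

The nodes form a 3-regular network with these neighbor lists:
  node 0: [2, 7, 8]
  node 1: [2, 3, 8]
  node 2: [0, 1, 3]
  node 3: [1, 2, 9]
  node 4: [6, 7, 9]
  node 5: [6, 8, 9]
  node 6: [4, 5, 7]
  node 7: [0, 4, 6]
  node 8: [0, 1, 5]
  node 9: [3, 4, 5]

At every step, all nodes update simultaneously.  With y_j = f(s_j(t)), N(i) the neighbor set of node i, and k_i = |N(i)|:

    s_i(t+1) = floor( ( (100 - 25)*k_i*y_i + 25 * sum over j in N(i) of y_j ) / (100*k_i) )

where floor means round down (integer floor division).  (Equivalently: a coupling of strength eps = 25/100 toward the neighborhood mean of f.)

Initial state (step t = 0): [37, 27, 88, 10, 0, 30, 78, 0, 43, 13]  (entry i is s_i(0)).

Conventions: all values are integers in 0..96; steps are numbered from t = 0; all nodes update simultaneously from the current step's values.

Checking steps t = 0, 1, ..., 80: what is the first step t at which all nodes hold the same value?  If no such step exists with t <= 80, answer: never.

Simulating step by step:
t=0: [37, 27, 88, 10, 0, 30, 78, 0, 43, 13]  (not all equal)
t=1: [59, 54, 29, 29, 6, 59, 38, 9, 69, 32]  (not all equal)
t=2: [63, 69, 62, 62, 26, 67, 61, 31, 61, 61]  (not all equal)
t=3: [66, 61, 66, 66, 59, 62, 65, 63, 65, 65]  (not all equal)
t=4: [62, 65, 62, 62, 67, 66, 64, 65, 64, 64]  (not all equal)
t=5: [66, 64, 66, 66, 61, 62, 64, 64, 64, 64]  (not all equal)
t=6: [62, 64, 62, 62, 66, 66, 65, 64, 64, 65]  (not all equal)
t=7: [66, 65, 66, 66, 62, 62, 63, 64, 64, 63]  (not all equal)
t=8: [62, 63, 62, 62, 66, 66, 66, 65, 64, 65]  (not all equal)
t=9: [66, 66, 66, 66, 62, 62, 62, 63, 65, 63]  (not all equal)
t=10: [62, 62, 62, 62, 66, 66, 66, 65, 63, 65]  (not all equal)
t=11: [66, 66, 67, 66, 62, 62, 62, 63, 65, 63]  (not all equal)
t=12: [62, 62, 61, 62, 66, 66, 66, 65, 63, 65]  (not all equal)
t=13: [66, 66, 67, 66, 62, 62, 62, 63, 65, 63]  (not all equal)

Answer: never
Key observation: The state at step 11 reappears at step 13 — the system is in a cycle of period 2 from step 11 on.  No step 0..13 is synchronized, and the cycle repeats forever, so no step up to 80 (or ever) has all nodes equal.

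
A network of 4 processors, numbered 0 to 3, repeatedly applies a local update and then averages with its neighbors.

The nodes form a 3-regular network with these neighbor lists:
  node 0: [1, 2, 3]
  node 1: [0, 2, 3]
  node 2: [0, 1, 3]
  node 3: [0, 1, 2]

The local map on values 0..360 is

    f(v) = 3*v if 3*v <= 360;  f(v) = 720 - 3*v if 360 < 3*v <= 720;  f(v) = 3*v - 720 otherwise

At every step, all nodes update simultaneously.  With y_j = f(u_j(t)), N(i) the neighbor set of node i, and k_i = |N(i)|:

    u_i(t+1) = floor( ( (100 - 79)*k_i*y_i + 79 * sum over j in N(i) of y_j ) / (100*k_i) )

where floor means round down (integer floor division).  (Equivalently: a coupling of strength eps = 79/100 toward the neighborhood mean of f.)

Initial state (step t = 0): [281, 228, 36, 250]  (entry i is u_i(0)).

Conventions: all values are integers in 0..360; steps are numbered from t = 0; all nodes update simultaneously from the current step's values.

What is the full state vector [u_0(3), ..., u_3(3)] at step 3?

Simulating step by step:
t=0: [281, 228, 36, 250]
t=1: [71, 76, 72, 76]
t=2: [221, 220, 221, 220]
t=3: [58, 58, 58, 58]

Answer: [58, 58, 58, 58]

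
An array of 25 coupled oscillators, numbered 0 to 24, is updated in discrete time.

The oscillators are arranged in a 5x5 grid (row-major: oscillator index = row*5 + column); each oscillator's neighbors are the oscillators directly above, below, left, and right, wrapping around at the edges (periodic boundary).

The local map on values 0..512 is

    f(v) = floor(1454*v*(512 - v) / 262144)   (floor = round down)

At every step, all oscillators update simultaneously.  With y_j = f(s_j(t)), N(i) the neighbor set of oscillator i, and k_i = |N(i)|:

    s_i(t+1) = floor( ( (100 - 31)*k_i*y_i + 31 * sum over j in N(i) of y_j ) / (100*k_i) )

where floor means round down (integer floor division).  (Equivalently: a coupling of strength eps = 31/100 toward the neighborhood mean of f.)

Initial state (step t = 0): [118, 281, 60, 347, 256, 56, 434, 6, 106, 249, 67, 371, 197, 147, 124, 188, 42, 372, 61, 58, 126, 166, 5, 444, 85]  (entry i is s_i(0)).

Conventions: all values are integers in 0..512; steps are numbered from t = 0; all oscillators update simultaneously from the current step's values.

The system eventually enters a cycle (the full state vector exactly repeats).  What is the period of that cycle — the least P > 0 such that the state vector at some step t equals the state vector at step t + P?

Answer: 2
Key observation: The state at step 13, [330, 331, 331, 331, 330, 330, 330, 331, 330, 330, 330, 330, 330, 330, 330, 330, 330, 330, 330, 330, 330, 330, 331, 330, 330], reappears at step 15 — and no state repeats earlier — so the cycle the system enters has period 2.

Derivation:
t=0: [118, 281, 60, 347, 256, 56, 434, 6, 106, 249, 67, 371, 197, 147, 124, 188, 42, 372, 61, 58, 126, 166, 5, 444, 85]
t=1: [265, 319, 158, 289, 338, 172, 191, 82, 241, 328, 193, 262, 306, 282, 258, 285, 170, 246, 174, 174, 271, 277, 81, 168, 211]
t=2: [355, 341, 298, 348, 333, 330, 329, 240, 346, 337, 344, 355, 339, 356, 355, 351, 334, 342, 330, 333, 360, 343, 238, 315, 346]
t=3: [313, 324, 349, 322, 326, 329, 332, 352, 321, 325, 318, 314, 325, 312, 312, 315, 325, 326, 330, 326, 306, 323, 352, 340, 320]
t=4: [343, 335, 318, 335, 337, 334, 331, 317, 337, 337, 341, 341, 336, 343, 344, 343, 338, 334, 333, 337, 346, 336, 317, 326, 338]
t=5: [322, 328, 339, 329, 326, 327, 331, 338, 327, 326, 323, 324, 328, 322, 321, 321, 325, 329, 329, 326, 319, 328, 339, 334, 326]
t=6: [338, 333, 326, 332, 336, 335, 332, 327, 334, 336, 338, 336, 333, 337, 339, 339, 336, 332, 333, 336, 339, 334, 326, 329, 335]
t=7: [326, 330, 335, 331, 328, 327, 330, 333, 329, 327, 326, 328, 330, 327, 325, 325, 328, 331, 329, 327, 325, 329, 334, 332, 328]
t=8: [335, 332, 328, 331, 334, 335, 333, 330, 333, 334, 335, 334, 332, 334, 336, 336, 334, 332, 333, 335, 336, 333, 329, 331, 334]
t=9: [328, 330, 333, 331, 329, 328, 330, 332, 330, 328, 328, 329, 330, 329, 328, 328, 329, 330, 330, 328, 328, 330, 332, 331, 329]
t=10: [333, 332, 330, 332, 333, 333, 332, 331, 332, 333, 333, 333, 332, 333, 333, 333, 333, 332, 333, 333, 333, 332, 331, 332, 333]
t=11: [330, 331, 332, 331, 330, 330, 330, 331, 330, 330, 330, 330, 330, 330, 330, 330, 330, 330, 330, 330, 330, 330, 331, 330, 330]
t=12: [332, 332, 331, 332, 332, 333, 332, 332, 332, 333, 333, 333, 332, 333, 333, 333, 333, 332, 333, 333, 333, 332, 332, 332, 333]
t=13: [330, 331, 331, 331, 330, 330, 330, 331, 330, 330, 330, 330, 330, 330, 330, 330, 330, 330, 330, 330, 330, 330, 331, 330, 330]
t=14: [332, 332, 332, 332, 332, 333, 332, 332, 332, 333, 333, 333, 332, 333, 333, 333, 333, 332, 333, 333, 333, 332, 332, 332, 333]
t=15: [330, 331, 331, 331, 330, 330, 330, 331, 330, 330, 330, 330, 330, 330, 330, 330, 330, 330, 330, 330, 330, 330, 331, 330, 330]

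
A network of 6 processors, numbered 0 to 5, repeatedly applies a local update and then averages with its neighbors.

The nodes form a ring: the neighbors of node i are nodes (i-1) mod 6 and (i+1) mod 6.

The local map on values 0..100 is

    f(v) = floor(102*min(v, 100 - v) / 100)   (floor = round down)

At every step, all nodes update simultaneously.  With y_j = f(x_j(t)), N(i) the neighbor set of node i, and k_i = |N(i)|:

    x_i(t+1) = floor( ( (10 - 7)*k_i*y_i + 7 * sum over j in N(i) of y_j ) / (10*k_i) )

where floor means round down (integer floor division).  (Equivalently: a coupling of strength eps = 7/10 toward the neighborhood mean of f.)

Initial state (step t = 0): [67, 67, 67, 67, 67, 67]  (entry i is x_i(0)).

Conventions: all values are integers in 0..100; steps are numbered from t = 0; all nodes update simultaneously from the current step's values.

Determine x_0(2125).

Simulating step by step:
t=0: [67, 67, 67, 67, 67, 67]
t=1: [33, 33, 33, 33, 33, 33]
t=2: [33, 33, 33, 33, 33, 33]

Answer: x_0(2125) = 33
Key observation: The state at step 1, [33, 33, 33, 33, 33, 33], reappears at step 2: the system is in a cycle of period 1 from step 1 on.  Therefore the state at step 2125 equals the state at step 1 + ((2125 - 1) mod 1) = 1, which is [33, 33, 33, 33, 33, 33].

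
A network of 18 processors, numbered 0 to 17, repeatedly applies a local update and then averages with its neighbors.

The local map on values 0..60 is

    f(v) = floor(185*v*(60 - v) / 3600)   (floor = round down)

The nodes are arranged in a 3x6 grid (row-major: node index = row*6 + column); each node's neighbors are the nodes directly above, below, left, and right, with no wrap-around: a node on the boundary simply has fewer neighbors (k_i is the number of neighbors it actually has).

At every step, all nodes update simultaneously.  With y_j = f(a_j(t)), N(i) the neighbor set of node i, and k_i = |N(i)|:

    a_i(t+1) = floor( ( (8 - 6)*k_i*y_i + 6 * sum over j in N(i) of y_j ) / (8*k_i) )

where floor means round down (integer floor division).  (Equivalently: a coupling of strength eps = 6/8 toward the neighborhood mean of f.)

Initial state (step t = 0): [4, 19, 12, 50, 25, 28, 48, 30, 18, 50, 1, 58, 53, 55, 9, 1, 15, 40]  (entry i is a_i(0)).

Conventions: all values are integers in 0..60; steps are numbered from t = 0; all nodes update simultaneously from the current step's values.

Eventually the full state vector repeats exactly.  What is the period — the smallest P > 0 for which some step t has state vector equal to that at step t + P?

Answer: 2
Key observation: The state at step 6, [44, 44, 44, 43, 43, 43, 44, 44, 43, 43, 43, 43, 44, 43, 43, 43, 43, 43], reappears at step 8 — and no state repeats earlier — so the cycle the system enters has period 2.

Derivation:
t=0: [4, 19, 12, 50, 25, 28, 48, 30, 18, 50, 1, 58, 53, 55, 9, 1, 15, 40]
t=1: [28, 31, 33, 30, 29, 29, 26, 34, 32, 19, 21, 23, 20, 25, 19, 21, 20, 24]
t=2: [45, 45, 45, 44, 45, 44, 44, 45, 43, 43, 42, 43, 43, 42, 43, 40, 42, 42]
t=3: [34, 34, 35, 35, 36, 35, 35, 35, 35, 37, 36, 37, 37, 36, 38, 38, 38, 37]
t=4: [44, 44, 44, 43, 44, 43, 44, 44, 43, 43, 43, 43, 43, 43, 43, 42, 42, 42]
t=5: [36, 36, 36, 36, 36, 36, 36, 36, 36, 37, 37, 37, 36, 36, 37, 37, 37, 37]
t=6: [44, 44, 44, 43, 43, 43, 44, 44, 43, 43, 43, 43, 44, 43, 43, 43, 43, 43]
t=7: [36, 36, 36, 36, 37, 37, 36, 36, 36, 37, 37, 37, 36, 36, 37, 37, 37, 37]
t=8: [44, 44, 44, 43, 43, 43, 44, 44, 43, 43, 43, 43, 44, 43, 43, 43, 43, 43]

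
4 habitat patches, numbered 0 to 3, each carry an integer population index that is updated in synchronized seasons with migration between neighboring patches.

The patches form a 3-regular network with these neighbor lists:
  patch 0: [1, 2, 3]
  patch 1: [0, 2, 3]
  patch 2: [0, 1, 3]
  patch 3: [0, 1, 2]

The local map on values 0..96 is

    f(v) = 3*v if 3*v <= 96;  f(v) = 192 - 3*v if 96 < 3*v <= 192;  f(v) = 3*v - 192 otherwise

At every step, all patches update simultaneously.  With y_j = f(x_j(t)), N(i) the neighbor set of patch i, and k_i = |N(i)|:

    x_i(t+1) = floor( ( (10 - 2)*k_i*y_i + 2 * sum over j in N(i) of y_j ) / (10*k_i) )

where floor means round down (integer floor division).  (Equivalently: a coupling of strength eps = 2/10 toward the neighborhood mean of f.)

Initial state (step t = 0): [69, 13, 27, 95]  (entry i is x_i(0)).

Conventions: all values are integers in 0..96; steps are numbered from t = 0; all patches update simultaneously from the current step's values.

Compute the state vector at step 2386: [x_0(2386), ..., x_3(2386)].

Simulating step by step:
t=0: [69, 13, 27, 95]
t=1: [26, 43, 74, 83]
t=2: [72, 61, 37, 57]
t=3: [26, 15, 68, 24]
t=4: [71, 46, 22, 66]
t=5: [25, 49, 58, 14]
t=6: [67, 45, 25, 42]
t=7: [20, 55, 68, 62]
t=8: [51, 26, 15, 11]
t=9: [41, 70, 46, 37]
t=10: [65, 28, 54, 74]
t=11: [12, 71, 31, 31]
t=12: [42, 31, 84, 84]
t=13: [67, 86, 62, 62]
t=14: [12, 54, 10, 10]
t=15: [34, 30, 30, 30]
t=16: [90, 90, 90, 90]
t=17: [78, 78, 78, 78]
t=18: [42, 42, 42, 42]
t=19: [66, 66, 66, 66]
t=20: [6, 6, 6, 6]
t=21: [18, 18, 18, 18]
t=22: [54, 54, 54, 54]
t=23: [30, 30, 30, 30]
t=24: [90, 90, 90, 90]

Answer: [42, 42, 42, 42]
Key observation: The state at step 16, [90, 90, 90, 90], reappears at step 24: the system is in a cycle of period 8 from step 16 on.  Therefore the state at step 2386 equals the state at step 16 + ((2386 - 16) mod 8) = 18, which is [42, 42, 42, 42].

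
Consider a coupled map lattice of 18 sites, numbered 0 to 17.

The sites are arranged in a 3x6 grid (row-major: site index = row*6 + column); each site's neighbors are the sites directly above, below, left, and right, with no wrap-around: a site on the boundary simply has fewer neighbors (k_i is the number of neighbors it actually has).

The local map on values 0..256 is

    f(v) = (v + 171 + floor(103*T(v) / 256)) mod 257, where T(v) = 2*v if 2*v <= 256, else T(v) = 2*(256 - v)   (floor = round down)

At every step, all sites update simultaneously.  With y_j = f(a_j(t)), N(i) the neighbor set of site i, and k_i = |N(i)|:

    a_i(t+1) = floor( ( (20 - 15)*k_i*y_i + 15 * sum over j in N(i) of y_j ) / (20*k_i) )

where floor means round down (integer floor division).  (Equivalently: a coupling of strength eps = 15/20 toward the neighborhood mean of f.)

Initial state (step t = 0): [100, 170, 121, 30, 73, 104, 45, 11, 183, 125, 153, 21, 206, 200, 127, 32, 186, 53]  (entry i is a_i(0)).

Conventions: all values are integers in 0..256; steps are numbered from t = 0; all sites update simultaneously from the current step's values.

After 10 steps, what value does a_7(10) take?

Answer: a_7(10) = 148

Derivation:
t=0: [100, 170, 121, 30, 73, 104, 45, 11, 183, 125, 153, 21, 206, 200, 127, 32, 186, 53]
t=1: [175, 142, 166, 135, 130, 120, 174, 182, 152, 176, 140, 116, 194, 163, 171, 166, 135, 138]
t=2: [151, 152, 148, 149, 142, 133, 154, 151, 152, 149, 143, 136, 153, 154, 151, 151, 147, 137]
t=3: [149, 148, 148, 148, 147, 146, 149, 149, 148, 148, 147, 146, 149, 149, 149, 148, 147, 146]
t=4: [148, 148, 148, 148, 148, 148, 149, 148, 148, 148, 148, 148, 149, 149, 148, 148, 148, 148]
t=5: [148, 148, 148, 148, 148, 148, 148, 148, 148, 148, 148, 148, 149, 148, 148, 148, 148, 148]
t=6: [148, 148, 148, 148, 148, 148, 148, 148, 148, 148, 148, 148, 148, 148, 148, 148, 148, 148]
t=7: [148, 148, 148, 148, 148, 148, 148, 148, 148, 148, 148, 148, 148, 148, 148, 148, 148, 148]
t=8: [148, 148, 148, 148, 148, 148, 148, 148, 148, 148, 148, 148, 148, 148, 148, 148, 148, 148]
t=9: [148, 148, 148, 148, 148, 148, 148, 148, 148, 148, 148, 148, 148, 148, 148, 148, 148, 148]
t=10: [148, 148, 148, 148, 148, 148, 148, 148, 148, 148, 148, 148, 148, 148, 148, 148, 148, 148]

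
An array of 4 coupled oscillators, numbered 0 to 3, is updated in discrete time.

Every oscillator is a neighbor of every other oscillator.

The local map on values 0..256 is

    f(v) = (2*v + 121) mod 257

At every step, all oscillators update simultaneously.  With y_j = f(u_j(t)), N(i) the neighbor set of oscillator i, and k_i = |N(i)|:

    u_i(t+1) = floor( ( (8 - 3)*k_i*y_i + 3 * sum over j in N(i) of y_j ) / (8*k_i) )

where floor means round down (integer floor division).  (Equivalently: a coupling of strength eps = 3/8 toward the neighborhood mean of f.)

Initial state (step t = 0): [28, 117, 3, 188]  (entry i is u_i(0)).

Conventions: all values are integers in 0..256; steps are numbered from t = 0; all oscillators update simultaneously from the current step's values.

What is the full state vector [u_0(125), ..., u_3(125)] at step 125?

Answer: [166, 127, 141, 70]
Key observation: The state at step 1, [168, 129, 143, 200], reappears at step 7: the system is in a cycle of period 6 from step 1 on.  Therefore the state at step 125 equals the state at step 1 + ((125 - 1) mod 6) = 5, which is [166, 127, 141, 70].

Derivation:
t=0: [28, 117, 3, 188]
t=1: [168, 129, 143, 200]
t=2: [159, 120, 134, 63]
t=3: [174, 135, 149, 206]
t=4: [171, 132, 146, 75]
t=5: [166, 127, 141, 70]
t=6: [156, 117, 131, 60]
t=7: [168, 129, 143, 200]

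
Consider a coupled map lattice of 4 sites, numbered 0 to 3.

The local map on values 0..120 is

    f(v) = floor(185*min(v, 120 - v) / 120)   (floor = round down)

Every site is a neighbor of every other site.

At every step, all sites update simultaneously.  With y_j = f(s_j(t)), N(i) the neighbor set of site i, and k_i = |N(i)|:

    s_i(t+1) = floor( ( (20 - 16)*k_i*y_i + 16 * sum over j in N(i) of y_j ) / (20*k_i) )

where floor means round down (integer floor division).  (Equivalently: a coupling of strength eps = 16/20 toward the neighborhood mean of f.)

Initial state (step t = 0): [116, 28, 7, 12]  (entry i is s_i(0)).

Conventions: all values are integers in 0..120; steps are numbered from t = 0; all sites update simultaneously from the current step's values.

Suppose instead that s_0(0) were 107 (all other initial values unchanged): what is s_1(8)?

Simulating step by step:
t=0: [107, 28, 7, 12]
t=1: [22, 21, 23, 23]
t=2: [33, 33, 33, 33]
t=3: [50, 50, 50, 50]
t=4: [77, 77, 77, 77]
t=5: [66, 66, 66, 66]
t=6: [83, 83, 83, 83]
t=7: [57, 57, 57, 57]
t=8: [87, 87, 87, 87]

Answer: s_1(8) = 87
Key observation: This trace re-runs the system from the modified initial state.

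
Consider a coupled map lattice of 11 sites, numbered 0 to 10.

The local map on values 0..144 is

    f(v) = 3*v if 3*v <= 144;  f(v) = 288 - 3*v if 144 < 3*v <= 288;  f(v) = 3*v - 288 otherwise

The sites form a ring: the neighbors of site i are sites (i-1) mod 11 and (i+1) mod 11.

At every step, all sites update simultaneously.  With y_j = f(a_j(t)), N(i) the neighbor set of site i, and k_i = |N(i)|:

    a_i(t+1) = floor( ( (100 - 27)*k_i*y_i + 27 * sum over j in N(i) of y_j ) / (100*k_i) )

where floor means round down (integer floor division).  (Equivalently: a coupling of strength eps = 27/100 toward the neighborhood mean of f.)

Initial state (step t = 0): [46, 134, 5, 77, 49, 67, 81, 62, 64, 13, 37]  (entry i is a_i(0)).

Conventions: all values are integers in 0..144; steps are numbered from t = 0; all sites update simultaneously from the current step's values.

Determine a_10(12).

Simulating step by step:
t=0: [46, 134, 5, 77, 49, 67, 81, 62, 64, 13, 37]
t=1: [131, 103, 34, 62, 122, 88, 58, 93, 89, 56, 104]
t=2: [82, 43, 91, 98, 73, 43, 87, 24, 32, 93, 47]
t=3: [67, 101, 29, 15, 68, 107, 46, 69, 81, 38, 109]
t=4: [70, 34, 71, 55, 71, 54, 116, 83, 59, 94, 55]
t=5: [87, 95, 85, 110, 88, 110, 66, 51, 87, 35, 101]
t=6: [22, 10, 30, 38, 28, 46, 89, 114, 52, 82, 28]
t=7: [63, 42, 85, 106, 95, 114, 41, 60, 109, 59, 75]
t=8: [97, 109, 45, 26, 13, 56, 111, 100, 58, 94, 74]
t=9: [16, 47, 114, 80, 55, 98, 50, 30, 85, 28, 49]
t=10: [73, 116, 64, 58, 97, 39, 113, 88, 47, 84, 120]
t=11: [68, 66, 93, 96, 33, 92, 56, 43, 111, 55, 66]
t=12: [85, 78, 18, 14, 73, 38, 106, 116, 66, 108, 93]

Answer: a_10(12) = 93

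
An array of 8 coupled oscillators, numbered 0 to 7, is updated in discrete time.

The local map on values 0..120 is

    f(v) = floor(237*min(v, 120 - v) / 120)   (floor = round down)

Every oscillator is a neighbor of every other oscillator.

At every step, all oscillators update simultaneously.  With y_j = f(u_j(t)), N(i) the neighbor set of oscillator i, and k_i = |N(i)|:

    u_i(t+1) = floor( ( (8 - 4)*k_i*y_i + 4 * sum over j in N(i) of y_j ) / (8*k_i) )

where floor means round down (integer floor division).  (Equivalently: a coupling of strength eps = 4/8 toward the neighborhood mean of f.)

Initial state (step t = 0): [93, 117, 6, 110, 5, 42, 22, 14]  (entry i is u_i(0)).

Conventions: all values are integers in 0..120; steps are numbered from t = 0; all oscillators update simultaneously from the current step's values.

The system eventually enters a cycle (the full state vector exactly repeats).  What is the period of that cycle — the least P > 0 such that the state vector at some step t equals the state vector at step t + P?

Simulating step by step:
t=0: [93, 117, 6, 110, 5, 42, 22, 14]
t=1: [40, 19, 22, 25, 21, 52, 36, 29]
t=2: [68, 50, 52, 55, 51, 77, 64, 58]
t=3: [102, 100, 102, 104, 101, 94, 105, 107]
t=4: [35, 36, 35, 33, 36, 42, 32, 30]
t=5: [68, 69, 68, 67, 69, 74, 66, 64]
t=6: [101, 101, 101, 102, 101, 96, 103, 105]
t=7: [36, 36, 36, 35, 36, 41, 35, 33]
t=8: [70, 70, 70, 70, 70, 74, 70, 68]
t=9: [97, 97, 97, 97, 97, 94, 97, 99]
t=10: [45, 45, 45, 45, 45, 47, 45, 43]
t=11: [88, 88, 88, 88, 88, 89, 88, 86]
t=12: [63, 63, 63, 63, 63, 62, 63, 64]
t=13: [112, 112, 112, 112, 112, 112, 112, 111]
t=14: [15, 15, 15, 15, 15, 15, 15, 16]
t=15: [29, 29, 29, 29, 29, 29, 29, 30]
t=16: [57, 57, 57, 57, 57, 57, 57, 58]
t=17: [112, 112, 112, 112, 112, 112, 112, 113]
t=18: [14, 14, 14, 14, 14, 14, 14, 14]
t=19: [27, 27, 27, 27, 27, 27, 27, 27]
t=20: [53, 53, 53, 53, 53, 53, 53, 53]
t=21: [104, 104, 104, 104, 104, 104, 104, 104]
t=22: [31, 31, 31, 31, 31, 31, 31, 31]
t=23: [61, 61, 61, 61, 61, 61, 61, 61]
t=24: [116, 116, 116, 116, 116, 116, 116, 116]
t=25: [7, 7, 7, 7, 7, 7, 7, 7]
t=26: [13, 13, 13, 13, 13, 13, 13, 13]
t=27: [25, 25, 25, 25, 25, 25, 25, 25]
t=28: [49, 49, 49, 49, 49, 49, 49, 49]
t=29: [96, 96, 96, 96, 96, 96, 96, 96]
t=30: [47, 47, 47, 47, 47, 47, 47, 47]
t=31: [92, 92, 92, 92, 92, 92, 92, 92]
t=32: [55, 55, 55, 55, 55, 55, 55, 55]
t=33: [108, 108, 108, 108, 108, 108, 108, 108]
t=34: [23, 23, 23, 23, 23, 23, 23, 23]
t=35: [45, 45, 45, 45, 45, 45, 45, 45]
t=36: [88, 88, 88, 88, 88, 88, 88, 88]
t=37: [63, 63, 63, 63, 63, 63, 63, 63]
t=38: [112, 112, 112, 112, 112, 112, 112, 112]
t=39: [15, 15, 15, 15, 15, 15, 15, 15]
t=40: [29, 29, 29, 29, 29, 29, 29, 29]
t=41: [57, 57, 57, 57, 57, 57, 57, 57]
t=42: [112, 112, 112, 112, 112, 112, 112, 112]

Answer: 4
Key observation: The state at step 38, [112, 112, 112, 112, 112, 112, 112, 112], reappears at step 42 — and no state repeats earlier — so the cycle the system enters has period 4.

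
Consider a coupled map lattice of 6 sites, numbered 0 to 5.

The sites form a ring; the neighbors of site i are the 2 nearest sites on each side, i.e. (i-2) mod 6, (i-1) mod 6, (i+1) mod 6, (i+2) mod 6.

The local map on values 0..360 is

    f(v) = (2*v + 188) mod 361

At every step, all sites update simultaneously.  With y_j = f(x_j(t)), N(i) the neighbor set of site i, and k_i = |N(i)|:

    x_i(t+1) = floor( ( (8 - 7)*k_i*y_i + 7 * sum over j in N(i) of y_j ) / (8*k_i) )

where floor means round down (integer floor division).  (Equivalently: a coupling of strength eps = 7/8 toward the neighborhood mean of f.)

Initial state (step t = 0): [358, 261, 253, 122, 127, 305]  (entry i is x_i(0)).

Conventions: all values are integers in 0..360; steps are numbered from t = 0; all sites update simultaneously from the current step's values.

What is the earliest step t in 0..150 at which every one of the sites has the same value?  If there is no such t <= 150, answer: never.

Answer: 9
Key observation: Synchronization is absorbing here: once all sites are equal they stay equal, and step 9 is the first all-equal step.

Derivation:
t=0: [358, 261, 253, 122, 127, 305]  (not all equal)
t=1: [206, 188, 191, 192, 154, 158]  (not all equal)
t=2: [180, 200, 198, 177, 192, 190]  (not all equal)
t=3: [213, 202, 204, 212, 200, 202]  (not all equal)
t=4: [233, 241, 239, 233, 240, 239]  (not all equal)
t=5: [304, 300, 301, 304, 300, 301]  (not all equal)
t=6: [67, 70, 69, 67, 70, 69]  (not all equal)
t=7: [326, 324, 325, 326, 324, 325]  (not all equal)
t=8: [115, 116, 116, 115, 116, 116]  (not all equal)
t=9: [58, 58, 58, 58, 58, 58]  (all equal)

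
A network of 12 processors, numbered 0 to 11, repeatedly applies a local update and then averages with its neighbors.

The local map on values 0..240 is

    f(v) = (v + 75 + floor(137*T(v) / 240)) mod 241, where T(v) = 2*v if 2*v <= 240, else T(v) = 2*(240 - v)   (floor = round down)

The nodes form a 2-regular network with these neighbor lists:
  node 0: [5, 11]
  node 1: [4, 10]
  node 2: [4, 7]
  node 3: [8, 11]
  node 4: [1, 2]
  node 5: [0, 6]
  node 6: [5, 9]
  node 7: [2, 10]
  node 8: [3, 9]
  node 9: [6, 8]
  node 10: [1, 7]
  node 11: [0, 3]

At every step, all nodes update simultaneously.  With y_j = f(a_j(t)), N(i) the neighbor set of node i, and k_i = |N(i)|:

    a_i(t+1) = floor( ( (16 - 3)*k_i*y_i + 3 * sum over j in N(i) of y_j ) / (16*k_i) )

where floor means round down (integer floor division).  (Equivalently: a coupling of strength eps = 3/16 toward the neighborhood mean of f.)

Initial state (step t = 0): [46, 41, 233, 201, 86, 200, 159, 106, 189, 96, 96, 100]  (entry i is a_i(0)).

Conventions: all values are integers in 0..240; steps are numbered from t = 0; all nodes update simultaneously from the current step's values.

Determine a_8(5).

Answer: a_8(5) = 85

Derivation:
t=0: [46, 41, 233, 201, 86, 200, 159, 106, 189, 96, 96, 100]
t=1: [152, 136, 67, 76, 36, 88, 80, 60, 76, 47, 52, 62]
t=2: [91, 103, 210, 234, 152, 26, 22, 202, 231, 164, 178, 198]
t=3: [42, 59, 78, 74, 82, 119, 119, 79, 75, 86, 79, 73]
t=4: [163, 164, 1, 233, 26, 95, 81, 2, 214, 44, 21, 224]
t=5: [78, 91, 82, 74, 120, 38, 25, 82, 85, 145, 111, 76]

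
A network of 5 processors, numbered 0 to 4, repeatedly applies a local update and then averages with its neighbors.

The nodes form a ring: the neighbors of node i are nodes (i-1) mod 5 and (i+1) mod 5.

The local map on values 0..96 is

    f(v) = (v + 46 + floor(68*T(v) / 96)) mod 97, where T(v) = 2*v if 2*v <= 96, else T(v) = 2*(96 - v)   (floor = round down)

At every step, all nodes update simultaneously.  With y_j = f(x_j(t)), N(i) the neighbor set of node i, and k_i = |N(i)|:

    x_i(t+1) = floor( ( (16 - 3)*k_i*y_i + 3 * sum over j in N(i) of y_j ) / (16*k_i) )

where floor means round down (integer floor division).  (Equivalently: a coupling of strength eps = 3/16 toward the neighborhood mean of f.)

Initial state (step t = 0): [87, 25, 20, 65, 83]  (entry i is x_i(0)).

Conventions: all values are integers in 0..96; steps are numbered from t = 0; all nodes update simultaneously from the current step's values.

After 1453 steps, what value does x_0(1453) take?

Simulating step by step:
t=0: [87, 25, 20, 65, 83]
t=1: [44, 20, 82, 59, 50]
t=2: [59, 86, 55, 59, 62]
t=3: [58, 51, 60, 60, 59]
t=4: [60, 62, 60, 60, 60]
t=5: [59, 59, 59, 60, 60]
t=6: [60, 60, 60, 60, 60]
t=7: [60, 60, 60, 60, 60]

Answer: x_0(1453) = 60
Key observation: The state at step 6, [60, 60, 60, 60, 60], reappears at step 7: the system is in a cycle of period 1 from step 6 on.  Therefore the state at step 1453 equals the state at step 6 + ((1453 - 6) mod 1) = 6, which is [60, 60, 60, 60, 60].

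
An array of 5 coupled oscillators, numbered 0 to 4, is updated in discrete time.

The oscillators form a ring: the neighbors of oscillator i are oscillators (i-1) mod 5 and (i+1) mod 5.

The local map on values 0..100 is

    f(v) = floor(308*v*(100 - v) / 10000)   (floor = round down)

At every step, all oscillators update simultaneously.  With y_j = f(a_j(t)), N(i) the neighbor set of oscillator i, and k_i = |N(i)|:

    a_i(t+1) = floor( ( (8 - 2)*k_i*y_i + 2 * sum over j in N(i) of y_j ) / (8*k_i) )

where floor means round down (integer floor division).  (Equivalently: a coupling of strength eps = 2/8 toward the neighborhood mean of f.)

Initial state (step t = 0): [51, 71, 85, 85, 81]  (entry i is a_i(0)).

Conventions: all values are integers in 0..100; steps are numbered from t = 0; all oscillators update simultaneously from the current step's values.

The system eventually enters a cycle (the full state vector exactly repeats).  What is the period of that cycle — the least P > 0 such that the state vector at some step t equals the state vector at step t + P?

Simulating step by step:
t=0: [51, 71, 85, 85, 81]
t=1: [70, 61, 42, 40, 49]
t=2: [66, 72, 74, 73, 74]
t=3: [66, 62, 59, 59, 60]
t=4: [69, 71, 73, 73, 72]
t=5: [64, 62, 60, 60, 62]
t=6: [70, 71, 72, 72, 71]
t=7: [63, 63, 62, 62, 63]
t=8: [71, 71, 71, 71, 71]
t=9: [63, 63, 63, 63, 63]
t=10: [71, 71, 71, 71, 71]

Answer: 2
Key observation: The state at step 8, [71, 71, 71, 71, 71], reappears at step 10 — and no state repeats earlier — so the cycle the system enters has period 2.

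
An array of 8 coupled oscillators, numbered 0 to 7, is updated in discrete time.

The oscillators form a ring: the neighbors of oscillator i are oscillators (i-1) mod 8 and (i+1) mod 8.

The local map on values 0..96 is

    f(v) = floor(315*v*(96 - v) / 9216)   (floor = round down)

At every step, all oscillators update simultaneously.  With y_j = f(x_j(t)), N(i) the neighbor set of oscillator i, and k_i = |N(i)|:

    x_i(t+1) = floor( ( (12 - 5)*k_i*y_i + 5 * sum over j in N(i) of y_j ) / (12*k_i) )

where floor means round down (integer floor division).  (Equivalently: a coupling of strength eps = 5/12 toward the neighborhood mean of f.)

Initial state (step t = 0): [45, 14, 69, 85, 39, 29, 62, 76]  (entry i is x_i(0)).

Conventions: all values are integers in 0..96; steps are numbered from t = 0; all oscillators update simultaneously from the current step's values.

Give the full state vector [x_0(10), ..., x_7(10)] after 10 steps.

Answer: [78, 78, 78, 78, 78, 78, 78, 78]

Derivation:
t=0: [45, 14, 69, 85, 39, 29, 62, 76]
t=1: [64, 52, 51, 46, 63, 69, 66, 61]
t=2: [72, 76, 78, 76, 70, 65, 67, 70]
t=3: [57, 51, 48, 52, 60, 66, 65, 62]
t=4: [75, 77, 78, 76, 72, 68, 68, 71]
t=5: [53, 50, 48, 51, 58, 63, 63, 59]
t=6: [76, 77, 78, 77, 74, 71, 71, 74]
t=7: [51, 49, 48, 50, 55, 58, 58, 55]
t=8: [77, 78, 78, 77, 76, 75, 75, 76]
t=9: [49, 47, 47, 49, 51, 52, 52, 51]
t=10: [78, 78, 78, 78, 78, 78, 78, 78]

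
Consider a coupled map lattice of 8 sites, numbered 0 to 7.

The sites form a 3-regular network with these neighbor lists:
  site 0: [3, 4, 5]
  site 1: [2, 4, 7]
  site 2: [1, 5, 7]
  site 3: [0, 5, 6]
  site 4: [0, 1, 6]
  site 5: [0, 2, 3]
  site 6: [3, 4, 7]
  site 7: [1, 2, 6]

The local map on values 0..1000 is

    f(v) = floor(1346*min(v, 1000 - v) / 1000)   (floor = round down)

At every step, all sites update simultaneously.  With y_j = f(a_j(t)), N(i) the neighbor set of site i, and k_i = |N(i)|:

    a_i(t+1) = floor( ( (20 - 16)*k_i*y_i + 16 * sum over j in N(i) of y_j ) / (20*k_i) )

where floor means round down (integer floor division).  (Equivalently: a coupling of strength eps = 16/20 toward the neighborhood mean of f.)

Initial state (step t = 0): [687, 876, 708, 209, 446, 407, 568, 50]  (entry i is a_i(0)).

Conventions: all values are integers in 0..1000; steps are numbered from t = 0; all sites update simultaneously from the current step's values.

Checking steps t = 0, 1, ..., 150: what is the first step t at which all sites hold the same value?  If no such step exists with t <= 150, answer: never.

Answer: 26
Key observation: Synchronization is absorbing here: once all sites are equal they stay equal, and step 26 is the first all-equal step.

Derivation:
t=0: [687, 876, 708, 209, 446, 407, 568, 50]  (not all equal)
t=1: [465, 315, 286, 469, 431, 401, 369, 317]  (not all equal)
t=2: [591, 455, 446, 568, 527, 545, 535, 432]  (not all equal)
t=3: [597, 606, 601, 592, 603, 584, 604, 606]  (not all equal)
t=4: [546, 532, 539, 545, 534, 545, 536, 532]  (not all equal)
t=5: [615, 626, 622, 614, 622, 613, 622, 625]  (not all equal)
t=6: [516, 505, 508, 516, 509, 516, 509, 505]  (not all equal)
t=7: [653, 663, 661, 653, 659, 653, 659, 663]  (not all equal)
t=8: [464, 455, 457, 464, 459, 464, 459, 455]  (not all equal)
t=9: [622, 614, 615, 622, 617, 621, 617, 614]  (not all equal)
t=10: [510, 517, 516, 510, 514, 511, 514, 517]  (not all equal)
t=11: [657, 651, 652, 657, 654, 656, 654, 651]  (not all equal)
t=12: [462, 467, 467, 462, 465, 463, 465, 467]  (not all equal)
t=13: [622, 627, 626, 622, 624, 623, 624, 627]  (not all equal)
t=14: [507, 503, 503, 507, 505, 506, 505, 503]  (not all equal)
t=15: [664, 667, 666, 664, 665, 664, 665, 667]  (not all equal)
t=16: [451, 448, 449, 451, 450, 451, 450, 448]  (not all equal)
t=17: [606, 603, 604, 606, 605, 606, 605, 603]  (not all equal)
t=18: [530, 532, 532, 530, 531, 530, 531, 532]  (not all equal)
t=19: [631, 629, 629, 631, 630, 631, 630, 629]  (not all equal)
t=20: [496, 498, 498, 496, 497, 496, 497, 498]  (not all equal)
t=21: [667, 669, 669, 667, 668, 667, 668, 669]  (not all equal)
t=22: [447, 445, 445, 447, 446, 447, 446, 445]  (not all equal)
t=23: [600, 598, 598, 600, 599, 600, 599, 598]  (not all equal)
t=24: [538, 540, 540, 538, 539, 538, 539, 540]  (not all equal)
t=25: [620, 619, 619, 620, 620, 620, 620, 619]  (not all equal)
t=26: [511, 511, 511, 511, 511, 511, 511, 511]  (all equal)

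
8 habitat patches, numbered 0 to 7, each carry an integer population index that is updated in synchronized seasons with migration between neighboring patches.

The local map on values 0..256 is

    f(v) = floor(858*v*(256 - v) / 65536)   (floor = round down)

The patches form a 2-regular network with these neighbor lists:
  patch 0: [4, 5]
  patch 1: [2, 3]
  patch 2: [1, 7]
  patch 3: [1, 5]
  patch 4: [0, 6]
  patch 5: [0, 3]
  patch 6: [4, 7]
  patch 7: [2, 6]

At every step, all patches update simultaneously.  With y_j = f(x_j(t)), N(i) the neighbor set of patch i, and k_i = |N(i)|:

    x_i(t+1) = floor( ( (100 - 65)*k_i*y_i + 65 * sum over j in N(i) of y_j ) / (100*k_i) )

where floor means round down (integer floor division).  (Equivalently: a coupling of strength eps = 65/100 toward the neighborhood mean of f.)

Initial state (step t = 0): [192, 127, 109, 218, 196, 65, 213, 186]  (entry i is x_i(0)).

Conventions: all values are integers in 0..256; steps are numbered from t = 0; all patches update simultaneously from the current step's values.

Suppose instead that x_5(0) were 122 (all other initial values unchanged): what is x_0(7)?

Simulating step by step:
t=0: [192, 127, 109, 218, 196, 122, 213, 186]
t=1: [175, 177, 197, 176, 144, 162, 146, 166]
t=2: [198, 173, 176, 188, 202, 189, 205, 185]
t=3: [152, 179, 180, 172, 142, 160, 149, 163]
t=4: [206, 182, 185, 189, 208, 198, 205, 195]
t=5: [137, 170, 167, 163, 133, 149, 140, 154]
t=6: [211, 194, 196, 198, 213, 206, 210, 203]
t=7: [125, 153, 150, 147, 122, 135, 128, 139]

Answer: x_0(7) = 125
Key observation: This trace re-runs the system from the modified initial state.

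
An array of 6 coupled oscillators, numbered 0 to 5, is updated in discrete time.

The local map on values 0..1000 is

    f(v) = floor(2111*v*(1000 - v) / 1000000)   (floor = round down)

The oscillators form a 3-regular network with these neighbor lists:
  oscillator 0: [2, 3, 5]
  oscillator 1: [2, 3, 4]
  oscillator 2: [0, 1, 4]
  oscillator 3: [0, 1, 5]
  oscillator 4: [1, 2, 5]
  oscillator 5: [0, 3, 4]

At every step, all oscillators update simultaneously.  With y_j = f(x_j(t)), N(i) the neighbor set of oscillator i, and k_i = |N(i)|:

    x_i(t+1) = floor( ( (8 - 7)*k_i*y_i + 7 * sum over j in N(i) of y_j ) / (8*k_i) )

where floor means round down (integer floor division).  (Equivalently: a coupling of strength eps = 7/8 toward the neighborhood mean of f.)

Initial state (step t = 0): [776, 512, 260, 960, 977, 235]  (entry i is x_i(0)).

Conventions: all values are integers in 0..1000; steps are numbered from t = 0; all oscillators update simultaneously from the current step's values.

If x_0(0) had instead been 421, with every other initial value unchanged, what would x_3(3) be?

Simulating step by step:
t=0: [421, 512, 260, 960, 977, 235]
t=1: [316, 221, 368, 424, 388, 234]
t=2: [460, 484, 446, 413, 421, 476]
t=3: [519, 516, 521, 523, 523, 517]

Answer: x_3(3) = 523
Key observation: This trace re-runs the system from the modified initial state.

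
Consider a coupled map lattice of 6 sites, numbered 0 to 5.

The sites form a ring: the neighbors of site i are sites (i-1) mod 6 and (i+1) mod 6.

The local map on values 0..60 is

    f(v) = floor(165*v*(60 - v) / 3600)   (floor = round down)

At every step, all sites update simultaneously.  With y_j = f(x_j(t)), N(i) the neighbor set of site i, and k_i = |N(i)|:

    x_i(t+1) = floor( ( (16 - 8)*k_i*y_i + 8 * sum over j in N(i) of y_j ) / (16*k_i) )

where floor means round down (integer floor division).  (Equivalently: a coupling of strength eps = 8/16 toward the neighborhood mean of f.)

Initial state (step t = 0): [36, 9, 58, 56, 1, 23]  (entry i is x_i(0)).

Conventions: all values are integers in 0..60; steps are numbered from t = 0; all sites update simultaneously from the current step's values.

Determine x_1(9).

Answer: x_1(9) = 38

Derivation:
t=0: [36, 9, 58, 56, 1, 23]
t=1: [34, 21, 10, 6, 13, 29]
t=2: [39, 34, 23, 19, 27, 37]
t=3: [38, 39, 38, 37, 38, 38]
t=4: [37, 37, 38, 38, 38, 38]
t=5: [38, 38, 38, 38, 38, 38]
t=6: [38, 38, 38, 38, 38, 38]
t=7: [38, 38, 38, 38, 38, 38]
t=8: [38, 38, 38, 38, 38, 38]
t=9: [38, 38, 38, 38, 38, 38]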